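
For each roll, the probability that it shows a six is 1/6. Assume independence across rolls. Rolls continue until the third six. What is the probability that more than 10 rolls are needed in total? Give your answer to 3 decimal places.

Needing more than 10 rolls ⇔ fewer than 3 successes in the first 10. With X ~ Binomial(10, 0.166667), P(Y > 10) = P(X ≤ 2).
  k=0: C(10,0)·0.166667^0·0.833333^10 = 0.16151
  k=1: C(10,1)·0.166667^1·0.833333^9 = 0.32301
  k=2: C(10,2)·0.166667^2·0.833333^8 = 0.29071
P(X ≤ 2) = 0.77523

0.775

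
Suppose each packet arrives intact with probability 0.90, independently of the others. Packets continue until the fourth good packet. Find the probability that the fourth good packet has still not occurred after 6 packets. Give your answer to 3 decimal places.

0.016

Needing more than 6 packets ⇔ fewer than 4 successes in the first 6. With X ~ Binomial(6, 0.90), P(Y > 6) = P(X ≤ 3).
  k=0: C(6,0)·0.90^0·0.10^6 = 0.00000
  k=1: C(6,1)·0.90^1·0.10^5 = 0.00005
  k=2: C(6,2)·0.90^2·0.10^4 = 0.00121
  k=3: C(6,3)·0.90^3·0.10^3 = 0.01458
P(X ≤ 3) = 0.01585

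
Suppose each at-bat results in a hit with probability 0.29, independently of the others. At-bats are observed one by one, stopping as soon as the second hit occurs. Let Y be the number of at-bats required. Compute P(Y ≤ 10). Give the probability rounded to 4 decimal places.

Finishing within 10 at-bats ⇔ at least 2 successes in the first 10. With X ~ Binomial(10, 0.29), P(Y ≤ 10) = 1 − P(X ≤ 1).
  k=0: C(10,0)·0.29^0·0.71^10 = 0.032552
  k=1: C(10,1)·0.29^1·0.71^9 = 0.132961
1 − 0.165513 = 0.834487

0.8345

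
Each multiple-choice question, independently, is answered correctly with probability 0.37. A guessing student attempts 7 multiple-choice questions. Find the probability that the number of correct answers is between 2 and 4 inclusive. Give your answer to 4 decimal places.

0.7286

X ~ Binomial(7, 0.37); P(2 ≤ X ≤ 4) = Σ C(7,k) p^k (1−p)^(7−k) over k:
  k=2: C(7,2)·0.37^2·0.63^5 = 0.285316
  k=3: C(7,3)·0.37^3·0.63^4 = 0.279277
  k=4: C(7,4)·0.37^4·0.63^3 = 0.164020
Total = 0.728613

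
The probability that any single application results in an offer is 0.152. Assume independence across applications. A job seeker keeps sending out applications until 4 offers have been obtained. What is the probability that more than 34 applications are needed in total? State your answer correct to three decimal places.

0.219

Needing more than 34 applications ⇔ fewer than 4 successes in the first 34. With X ~ Binomial(34, 0.152), P(Y > 34) = P(X ≤ 3).
  k=0: C(34,0)·0.152^0·0.848^34 = 0.00368
  k=1: C(34,1)·0.152^1·0.848^33 = 0.02241
  k=2: C(34,2)·0.152^2·0.848^32 = 0.06627
  k=3: C(34,3)·0.152^3·0.848^31 = 0.12671
P(X ≤ 3) = 0.21906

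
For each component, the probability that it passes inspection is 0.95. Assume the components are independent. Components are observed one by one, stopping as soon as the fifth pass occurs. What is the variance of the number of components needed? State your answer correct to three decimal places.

0.277

Y = total components until the fifth success; negative binomial with r=5, p=0.95.
Var(Y) = r(1−p)/p² = 5·0.05 / 0.95² = 0.27701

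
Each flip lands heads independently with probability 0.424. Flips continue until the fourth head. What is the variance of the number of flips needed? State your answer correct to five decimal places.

Y = total flips until the fourth success; negative binomial with r=4, p=0.424.
Var(Y) = r(1−p)/p² = 4·0.576 / 0.424² = 12.8159487

12.81595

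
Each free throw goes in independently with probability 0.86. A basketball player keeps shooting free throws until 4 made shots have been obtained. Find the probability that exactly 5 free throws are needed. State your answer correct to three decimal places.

0.306

Y = trial on which the fourth success occurs; negative binomial, r=4, p=0.86.
P(Y=5) = C(4,3) · p^4 · (1−p)^1
= 4 · 0.54701 · 0.14 = 0.30632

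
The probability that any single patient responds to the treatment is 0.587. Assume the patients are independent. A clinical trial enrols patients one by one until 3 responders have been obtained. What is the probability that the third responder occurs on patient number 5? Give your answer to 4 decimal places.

Y = trial on which the third success occurs; negative binomial, r=3, p=0.587.
P(Y=5) = C(4,2) · p^3 · (1−p)^2
= 6 · 0.20226 · 0.17057 = 0.206998

0.2070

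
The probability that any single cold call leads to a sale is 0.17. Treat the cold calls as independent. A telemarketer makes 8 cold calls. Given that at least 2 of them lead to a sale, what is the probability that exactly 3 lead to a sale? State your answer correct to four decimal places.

0.2671

X ~ Binomial(8, 0.17). Want P(X=3 | X≥2) = P(X=3) / P(X≥2).
P(X=3) = C(8,3)·0.17^3·0.83^5 = 0.108374
P(X≥2) = 1 − 0.225229 − 0.369050 = 0.405720
Ratio = 0.108374 / 0.405720 = 0.267115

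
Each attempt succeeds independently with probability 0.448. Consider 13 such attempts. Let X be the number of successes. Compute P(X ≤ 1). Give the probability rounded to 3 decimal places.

0.005

X ~ Binomial(13, 0.448); P(X ≤ 1) = Σ C(13,k) p^k (1−p)^(13−k) over k:
  k=0: C(13,0)·0.448^0·0.552^13 = 0.00044
  k=1: C(13,1)·0.448^1·0.552^12 = 0.00466
Total = 0.00510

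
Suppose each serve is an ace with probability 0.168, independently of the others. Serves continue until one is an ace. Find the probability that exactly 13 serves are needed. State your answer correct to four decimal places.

Geometric (trials to first success), p = 0.168.
P(Y = 13) = (1−p)^12 · p = 0.11002 · 0.168 = 0.018484

0.0185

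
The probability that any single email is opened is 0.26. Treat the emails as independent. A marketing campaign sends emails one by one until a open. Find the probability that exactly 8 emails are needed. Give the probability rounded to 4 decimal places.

0.0316

Geometric (trials to first success), p = 0.26.
P(Y = 8) = (1−p)^7 · p = 0.12151 · 0.26 = 0.031593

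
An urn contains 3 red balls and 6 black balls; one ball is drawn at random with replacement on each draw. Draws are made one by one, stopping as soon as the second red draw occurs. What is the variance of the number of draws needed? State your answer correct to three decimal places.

Y = total draws until the second success; negative binomial with r=2, p=0.333333.
Var(Y) = r(1−p)/p² = 2·0.666667 / 0.333333² = 12.00000

12.000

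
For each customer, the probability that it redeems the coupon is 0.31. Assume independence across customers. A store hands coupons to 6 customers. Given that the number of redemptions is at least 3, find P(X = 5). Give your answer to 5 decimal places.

0.04319

X ~ Binomial(6, 0.31). Want P(X=5 | X≥3) = P(X=5) / P(X≥3).
P(X=5) = C(6,5)·0.31^5·0.69^1 = 0.0118525
P(X≥3) = 1 − 0.1079182 − 0.2909098 − 0.3267465 = 0.2744255
Ratio = 0.0118525 / 0.2744255 = 0.0431901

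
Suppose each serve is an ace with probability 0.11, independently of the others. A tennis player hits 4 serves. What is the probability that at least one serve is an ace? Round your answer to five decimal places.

P(at least one) = 1 − P(none) = 1 − (1 − 0.11)^4
= 1 − 0.6274224 = 0.3725776

0.37258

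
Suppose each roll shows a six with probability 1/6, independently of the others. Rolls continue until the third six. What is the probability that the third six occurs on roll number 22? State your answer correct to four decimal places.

Y = trial on which the third success occurs; negative binomial, r=3, p=0.166667.
P(Y=22) = C(21,2) · p^3 · (1−p)^19
= 210 · 0.0046296 · 0.031301 = 0.030431

0.0304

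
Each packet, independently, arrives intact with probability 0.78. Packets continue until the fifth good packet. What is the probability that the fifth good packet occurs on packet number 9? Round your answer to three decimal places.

0.047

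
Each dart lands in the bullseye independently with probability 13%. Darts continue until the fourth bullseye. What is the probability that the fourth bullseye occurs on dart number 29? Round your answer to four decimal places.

Y = trial on which the fourth success occurs; negative binomial, r=4, p=0.13.
P(Y=29) = C(28,3) · p^4 · (1−p)^25
= 3276 · 0.00028561 · 0.03076 = 0.028781

0.0288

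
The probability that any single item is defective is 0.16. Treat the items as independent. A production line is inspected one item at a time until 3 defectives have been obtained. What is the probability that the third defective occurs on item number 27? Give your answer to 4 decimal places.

Y = trial on which the third success occurs; negative binomial, r=3, p=0.16.
P(Y=27) = C(26,2) · p^3 · (1−p)^24
= 325 · 0.004096 · 0.01523 = 0.020274

0.0203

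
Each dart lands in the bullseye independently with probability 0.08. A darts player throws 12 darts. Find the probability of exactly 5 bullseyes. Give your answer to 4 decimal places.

0.0014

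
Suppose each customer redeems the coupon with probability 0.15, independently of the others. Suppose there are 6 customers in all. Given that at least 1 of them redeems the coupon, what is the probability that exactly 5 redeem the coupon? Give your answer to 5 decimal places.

0.00062

X ~ Binomial(6, 0.15). Want P(X=5 | X≥1) = P(X=5) / P(X≥1).
P(X=5) = C(6,5)·0.15^5·0.85^1 = 0.0003873
P(X≥1) = 1 − 0.3771495 = 0.6228505
Ratio = 0.0003873 / 0.6228505 = 0.0006218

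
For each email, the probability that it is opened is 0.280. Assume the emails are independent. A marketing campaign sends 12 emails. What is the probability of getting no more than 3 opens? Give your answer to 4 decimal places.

0.5548

X ~ Binomial(12, 0.28); P(X ≤ 3) = Σ C(12,k) p^k (1−p)^(12−k) over k:
  k=0: C(12,0)·0.28^0·0.72^12 = 0.019408
  k=1: C(12,1)·0.28^1·0.72^11 = 0.090573
  k=2: C(12,2)·0.28^2·0.72^10 = 0.193725
  k=3: C(12,3)·0.28^3·0.72^9 = 0.251125
Total = 0.554830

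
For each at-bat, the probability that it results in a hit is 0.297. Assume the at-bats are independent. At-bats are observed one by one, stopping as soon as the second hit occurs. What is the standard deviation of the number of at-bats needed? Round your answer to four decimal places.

Y = total at-bats until the second success; negative binomial with r=2, p=0.297.
SD(Y) = √[r(1−p)/p²] = √(15.939417) = 3.992420

3.9924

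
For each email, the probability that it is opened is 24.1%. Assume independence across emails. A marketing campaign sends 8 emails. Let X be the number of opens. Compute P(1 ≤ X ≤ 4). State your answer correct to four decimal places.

X ~ Binomial(8, 0.241); P(1 ≤ X ≤ 4) = Σ C(8,k) p^k (1−p)^(8−k) over k:
  k=1: C(8,1)·0.241^1·0.759^7 = 0.279769
  k=2: C(8,2)·0.241^2·0.759^6 = 0.310916
  k=3: C(8,3)·0.241^3·0.759^5 = 0.197446
  k=4: C(8,4)·0.241^4·0.759^4 = 0.078367
Total = 0.866498

0.8665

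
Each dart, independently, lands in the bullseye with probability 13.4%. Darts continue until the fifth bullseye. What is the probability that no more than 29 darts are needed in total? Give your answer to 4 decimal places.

0.3469

Finishing within 29 darts ⇔ at least 5 successes in the first 29. With X ~ Binomial(29, 0.134), P(Y ≤ 29) = 1 − P(X ≤ 4).
  k=0: C(29,0)·0.134^0·0.866^29 = 0.015418
  k=1: C(29,1)·0.134^1·0.866^28 = 0.069184
  k=2: C(29,2)·0.134^2·0.866^27 = 0.149871
  k=3: C(29,3)·0.134^3·0.866^26 = 0.208712
  k=4: C(29,4)·0.134^4·0.866^25 = 0.209917
1 − 0.653102 = 0.346898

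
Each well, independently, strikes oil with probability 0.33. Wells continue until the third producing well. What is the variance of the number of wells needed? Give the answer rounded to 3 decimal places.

Y = total wells until the third success; negative binomial with r=3, p=0.33.
Var(Y) = r(1−p)/p² = 3·0.67 / 0.33² = 18.45730

18.457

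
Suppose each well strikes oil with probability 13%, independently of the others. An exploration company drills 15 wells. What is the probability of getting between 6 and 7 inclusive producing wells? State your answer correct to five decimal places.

X ~ Binomial(15, 0.13); P(6 ≤ X ≤ 7) = Σ C(15,k) p^k (1−p)^(15−k) over k:
  k=6: C(15,6)·0.13^6·0.87^9 = 0.0068982
  k=7: C(15,7)·0.13^7·0.87^8 = 0.0013253
Total = 0.0082235

0.00822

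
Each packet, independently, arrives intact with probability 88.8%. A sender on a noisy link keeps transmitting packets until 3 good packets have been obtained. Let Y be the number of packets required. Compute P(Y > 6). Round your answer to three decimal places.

Needing more than 6 packets ⇔ fewer than 3 successes in the first 6. With X ~ Binomial(6, 0.888), P(Y > 6) = P(X ≤ 2).
  k=0: C(6,0)·0.888^0·0.112^6 = 0.00000
  k=1: C(6,1)·0.888^1·0.112^5 = 0.00009
  k=2: C(6,2)·0.888^2·0.112^4 = 0.00186
P(X ≤ 2) = 0.00196

0.002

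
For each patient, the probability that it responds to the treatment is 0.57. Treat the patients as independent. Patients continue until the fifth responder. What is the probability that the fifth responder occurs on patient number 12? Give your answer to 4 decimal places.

Y = trial on which the fifth success occurs; negative binomial, r=5, p=0.57.
P(Y=12) = C(11,4) · p^5 · (1−p)^7
= 330 · 0.060169 · 0.0027182 = 0.053972

0.0540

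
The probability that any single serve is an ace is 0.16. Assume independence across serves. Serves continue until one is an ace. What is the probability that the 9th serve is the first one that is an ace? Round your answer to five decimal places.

Geometric (trials to first success), p = 0.16.
P(Y = 9) = (1−p)^8 · p = 0.24788 · 0.16 = 0.0396601

0.03966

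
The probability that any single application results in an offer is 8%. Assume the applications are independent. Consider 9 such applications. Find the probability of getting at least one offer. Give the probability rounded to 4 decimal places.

P(at least one) = 1 − P(none) = 1 − (1 − 0.08)^9
= 1 − 0.472161 = 0.527839

0.5278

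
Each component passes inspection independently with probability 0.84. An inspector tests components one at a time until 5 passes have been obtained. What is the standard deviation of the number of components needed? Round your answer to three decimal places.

1.065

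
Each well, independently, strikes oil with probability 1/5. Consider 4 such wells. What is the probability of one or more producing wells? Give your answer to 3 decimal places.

0.590

P(at least one) = 1 − P(none) = 1 − (1 − 0.20)^4
= 1 − 0.40960 = 0.59040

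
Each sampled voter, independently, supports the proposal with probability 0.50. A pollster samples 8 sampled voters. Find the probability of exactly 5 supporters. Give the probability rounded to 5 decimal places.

X ~ Binomial(n=8, p=0.50).
P(X=5) = C(8,5) · p^5 · (1−p)^3
= 56 · 0.03125 · 0.125 = 0.2187500

0.21875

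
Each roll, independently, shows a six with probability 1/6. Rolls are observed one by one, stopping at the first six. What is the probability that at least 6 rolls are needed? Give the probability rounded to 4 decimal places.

0.4019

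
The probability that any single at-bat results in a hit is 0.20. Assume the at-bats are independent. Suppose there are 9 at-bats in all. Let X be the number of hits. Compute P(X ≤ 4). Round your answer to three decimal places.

X ~ Binomial(9, 0.20); P(X ≤ 4) = Σ C(9,k) p^k (1−p)^(9−k) over k:
  k=0: C(9,0)·0.20^0·0.80^9 = 0.13422
  k=1: C(9,1)·0.20^1·0.80^8 = 0.30199
  k=2: C(9,2)·0.20^2·0.80^7 = 0.30199
  k=3: C(9,3)·0.20^3·0.80^6 = 0.17616
  k=4: C(9,4)·0.20^4·0.80^5 = 0.06606
Total = 0.98042

0.980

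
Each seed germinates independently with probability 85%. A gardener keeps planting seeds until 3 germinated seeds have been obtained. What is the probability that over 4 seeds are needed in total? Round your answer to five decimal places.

Needing more than 4 seeds ⇔ fewer than 3 successes in the first 4. With X ~ Binomial(4, 0.85), P(Y > 4) = P(X ≤ 2).
  k=0: C(4,0)·0.85^0·0.15^4 = 0.0005062
  k=1: C(4,1)·0.85^1·0.15^3 = 0.0114750
  k=2: C(4,2)·0.85^2·0.15^2 = 0.0975375
P(X ≤ 2) = 0.1095187

0.10952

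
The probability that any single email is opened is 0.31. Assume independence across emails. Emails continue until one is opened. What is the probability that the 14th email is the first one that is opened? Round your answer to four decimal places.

0.0025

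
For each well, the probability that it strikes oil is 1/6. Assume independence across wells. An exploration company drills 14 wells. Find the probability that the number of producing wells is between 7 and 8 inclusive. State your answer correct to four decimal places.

X ~ Binomial(14, 0.166667); P(7 ≤ X ≤ 8) = Σ C(14,k) p^k (1−p)^(14−k) over k:
  k=7: C(14,7)·0.166667^7·0.833333^7 = 0.003422
  k=8: C(14,8)·0.166667^8·0.833333^6 = 0.000599
Total = 0.004020

0.0040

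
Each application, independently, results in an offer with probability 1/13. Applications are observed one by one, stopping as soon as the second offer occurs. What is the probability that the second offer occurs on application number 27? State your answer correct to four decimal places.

Y = trial on which the second success occurs; negative binomial, r=2, p=0.076923.
P(Y=27) = C(26,1) · p^2 · (1−p)^25
= 26 · 0.0059172 · 0.13519 = 0.020799

0.0208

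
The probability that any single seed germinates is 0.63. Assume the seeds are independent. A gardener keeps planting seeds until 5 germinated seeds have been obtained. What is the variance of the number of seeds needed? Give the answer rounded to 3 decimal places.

Y = total seeds until the fifth success; negative binomial with r=5, p=0.63.
Var(Y) = r(1−p)/p² = 5·0.37 / 0.63² = 4.66112

4.661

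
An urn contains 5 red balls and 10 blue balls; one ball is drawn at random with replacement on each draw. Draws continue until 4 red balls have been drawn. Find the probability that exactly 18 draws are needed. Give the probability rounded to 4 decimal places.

Y = trial on which the fourth success occurs; negative binomial, r=4, p=0.333333.
P(Y=18) = C(17,3) · p^4 · (1−p)^14
= 680 · 0.012346 · 0.0034255 = 0.028757

0.0288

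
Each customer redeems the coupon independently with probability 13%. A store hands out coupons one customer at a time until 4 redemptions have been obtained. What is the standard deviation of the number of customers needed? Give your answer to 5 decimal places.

14.34981

Y = total customers until the fourth success; negative binomial with r=4, p=0.13.
SD(Y) = √[r(1−p)/p²] = √(205.9171598) = 14.3498139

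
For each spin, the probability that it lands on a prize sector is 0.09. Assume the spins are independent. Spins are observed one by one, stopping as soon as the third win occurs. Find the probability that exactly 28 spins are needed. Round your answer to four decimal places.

0.0242

Y = trial on which the third success occurs; negative binomial, r=3, p=0.09.
P(Y=28) = C(27,2) · p^3 · (1−p)^25
= 351 · 0.000729 · 0.094631 = 0.024214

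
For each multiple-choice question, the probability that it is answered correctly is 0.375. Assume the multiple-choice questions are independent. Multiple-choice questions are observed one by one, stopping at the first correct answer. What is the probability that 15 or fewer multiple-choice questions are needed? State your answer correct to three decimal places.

Y = number of multiple-choice questions to the first success; geometric, p = 0.375.
P(Y ≤ 15) = 1 − (1−p)^15 = 1 − 0.00087 = 0.99913

0.999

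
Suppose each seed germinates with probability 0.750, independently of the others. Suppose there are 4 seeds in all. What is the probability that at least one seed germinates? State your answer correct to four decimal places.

P(at least one) = 1 − P(none) = 1 − (1 − 0.75)^4
= 1 − 0.003906 = 0.996094

0.9961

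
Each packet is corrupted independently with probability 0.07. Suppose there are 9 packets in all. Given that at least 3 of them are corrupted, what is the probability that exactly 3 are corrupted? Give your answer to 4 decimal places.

X ~ Binomial(9, 0.07). Want P(X=3 | X≥3) = P(X=3) / P(X≥3).
P(X=3) = C(9,3)·0.07^3·0.93^6 = 0.018641
P(X≥3) = 1 − 0.520411 − 0.352537 − 0.106140 = 0.020912
Ratio = 0.018641 / 0.020912 = 0.891391

0.8914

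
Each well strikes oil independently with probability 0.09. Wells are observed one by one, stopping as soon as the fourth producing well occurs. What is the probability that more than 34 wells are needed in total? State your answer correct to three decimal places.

0.633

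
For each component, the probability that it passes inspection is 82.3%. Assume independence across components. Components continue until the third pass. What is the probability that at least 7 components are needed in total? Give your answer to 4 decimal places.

Needing more than 6 components ⇔ fewer than 3 successes in the first 6. With X ~ Binomial(6, 0.823), P(Y > 6) = P(X ≤ 2).
  k=0: C(6,0)·0.823^0·0.177^6 = 0.000031
  k=1: C(6,1)·0.823^1·0.177^5 = 0.000858
  k=2: C(6,2)·0.823^2·0.177^4 = 0.009972
P(X ≤ 2) = 0.010861

0.0109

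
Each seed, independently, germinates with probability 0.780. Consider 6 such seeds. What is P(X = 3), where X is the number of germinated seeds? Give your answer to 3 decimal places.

0.101

X ~ Binomial(n=6, p=0.78).
P(X=3) = C(6,3) · p^3 · (1−p)^3
= 20 · 0.47455 · 0.010648 = 0.10106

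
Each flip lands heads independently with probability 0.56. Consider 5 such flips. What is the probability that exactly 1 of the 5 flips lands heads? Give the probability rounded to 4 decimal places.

X ~ Binomial(n=5, p=0.56).
P(X=1) = C(5,1) · p^1 · (1−p)^4
= 5 · 0.56 · 0.037481 = 0.104947

0.1049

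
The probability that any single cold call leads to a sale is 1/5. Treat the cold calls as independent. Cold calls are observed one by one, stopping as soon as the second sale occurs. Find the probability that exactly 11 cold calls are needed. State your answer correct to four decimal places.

Y = trial on which the second success occurs; negative binomial, r=2, p=0.20.
P(Y=11) = C(10,1) · p^2 · (1−p)^9
= 10 · 0.04 · 0.13422 = 0.053687

0.0537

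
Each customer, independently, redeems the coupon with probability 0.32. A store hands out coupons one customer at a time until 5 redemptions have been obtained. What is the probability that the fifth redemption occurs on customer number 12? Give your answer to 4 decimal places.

Y = trial on which the fifth success occurs; negative binomial, r=5, p=0.32.
P(Y=12) = C(11,4) · p^5 · (1−p)^7
= 330 · 0.0033554 · 0.06723 = 0.074443

0.0744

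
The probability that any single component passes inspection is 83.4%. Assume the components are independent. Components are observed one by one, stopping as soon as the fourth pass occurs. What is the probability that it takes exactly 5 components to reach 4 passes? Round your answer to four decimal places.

0.3212

Y = trial on which the fourth success occurs; negative binomial, r=4, p=0.834.
P(Y=5) = C(4,3) · p^4 · (1−p)^1
= 4 · 0.4838 · 0.166 = 0.321242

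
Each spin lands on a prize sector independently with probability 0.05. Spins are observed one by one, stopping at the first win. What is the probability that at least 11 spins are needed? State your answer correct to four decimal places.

Y = number of spins to the first success; geometric, p = 0.05.
P(Y > 10) = P(first 10 all fail) = (1−p)^10 = 0.598737

0.5987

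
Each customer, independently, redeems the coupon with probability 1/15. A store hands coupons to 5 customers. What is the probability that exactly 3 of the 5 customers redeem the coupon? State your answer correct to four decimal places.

0.0026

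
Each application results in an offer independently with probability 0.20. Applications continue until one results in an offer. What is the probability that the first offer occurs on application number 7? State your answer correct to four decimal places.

Geometric (trials to first success), p = 0.20.
P(Y = 7) = (1−p)^6 · p = 0.26214 · 0.20 = 0.052429

0.0524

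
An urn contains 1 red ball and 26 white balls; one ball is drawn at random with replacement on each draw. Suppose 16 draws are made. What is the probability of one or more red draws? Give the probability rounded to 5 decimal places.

P(at least one) = 1 − P(none) = 1 − (1 − 0.037037)^16
= 1 − 0.5467054 = 0.4532946

0.45329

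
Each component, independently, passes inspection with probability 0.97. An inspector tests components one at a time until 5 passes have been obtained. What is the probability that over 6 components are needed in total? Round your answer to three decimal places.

0.012

Needing more than 6 components ⇔ fewer than 5 successes in the first 6. With X ~ Binomial(6, 0.97), P(Y > 6) = P(X ≤ 4).
  k=0: C(6,0)·0.97^0·0.03^6 = 0.00000
  k=1: C(6,1)·0.97^1·0.03^5 = 0.00000
  k=2: C(6,2)·0.97^2·0.03^4 = 0.00001
  k=3: C(6,3)·0.97^3·0.03^3 = 0.00049
  k=4: C(6,4)·0.97^4·0.03^2 = 0.01195
P(X ≤ 4) = 0.01246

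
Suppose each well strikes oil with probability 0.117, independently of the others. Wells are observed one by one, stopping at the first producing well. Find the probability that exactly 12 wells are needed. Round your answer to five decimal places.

0.02977

Geometric (trials to first success), p = 0.117.
P(Y = 12) = (1−p)^11 · p = 0.25443 · 0.117 = 0.0297683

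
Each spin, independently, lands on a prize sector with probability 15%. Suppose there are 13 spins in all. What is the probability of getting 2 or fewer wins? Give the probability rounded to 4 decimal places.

X ~ Binomial(13, 0.15); P(X ≤ 2) = Σ C(13,k) p^k (1−p)^(13−k) over k:
  k=0: C(13,0)·0.15^0·0.85^13 = 0.120905
  k=1: C(13,1)·0.15^1·0.85^12 = 0.277371
  k=2: C(13,2)·0.15^2·0.85^11 = 0.293687
Total = 0.691964

0.6920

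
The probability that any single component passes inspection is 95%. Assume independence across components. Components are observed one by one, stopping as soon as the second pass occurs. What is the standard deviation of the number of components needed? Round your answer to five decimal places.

Y = total components until the second success; negative binomial with r=2, p=0.95.
SD(Y) = √[r(1−p)/p²] = √(0.1108033) = 0.3328713

0.33287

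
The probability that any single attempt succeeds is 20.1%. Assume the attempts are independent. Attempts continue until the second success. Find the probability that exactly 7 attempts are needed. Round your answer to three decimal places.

Y = trial on which the second success occurs; negative binomial, r=2, p=0.201.
P(Y=7) = C(6,1) · p^2 · (1−p)^5
= 6 · 0.040401 · 0.32564 = 0.07894

0.079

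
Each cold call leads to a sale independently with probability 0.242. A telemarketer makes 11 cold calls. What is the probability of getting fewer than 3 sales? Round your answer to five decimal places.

0.48023

X ~ Binomial(11, 0.242); P(X ≤ 2) = Σ C(11,k) p^k (1−p)^(11−k) over k:
  k=0: C(11,0)·0.242^0·0.758^11 = 0.0474637
  k=1: C(11,1)·0.242^1·0.758^10 = 0.1666864
  k=2: C(11,2)·0.242^2·0.758^9 = 0.2660825
Total = 0.4802325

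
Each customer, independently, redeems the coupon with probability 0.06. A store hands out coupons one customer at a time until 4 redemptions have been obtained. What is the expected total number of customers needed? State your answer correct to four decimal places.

Y = total customers until the fourth success; negative binomial with r=4, p=0.06.
E[Y] = r / p = 4 / 0.06 = 66.666667

66.6667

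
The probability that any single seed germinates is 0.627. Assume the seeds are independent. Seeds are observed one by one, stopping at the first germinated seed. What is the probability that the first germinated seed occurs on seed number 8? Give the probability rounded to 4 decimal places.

Geometric (trials to first success), p = 0.627.
P(Y = 8) = (1−p)^7 · p = 0.0010045 · 0.627 = 0.000630

0.0006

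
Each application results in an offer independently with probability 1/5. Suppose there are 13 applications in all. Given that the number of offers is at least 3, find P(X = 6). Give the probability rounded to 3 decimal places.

X ~ Binomial(13, 0.20). Want P(X=6 | X≥3) = P(X=6) / P(X≥3).
P(X=6) = C(13,6)·0.20^6·0.80^7 = 0.02303
P(X≥3) = 1 − 0.05498 − 0.17867 − 0.26801 = 0.49835
Ratio = 0.02303 / 0.49835 = 0.04622

0.046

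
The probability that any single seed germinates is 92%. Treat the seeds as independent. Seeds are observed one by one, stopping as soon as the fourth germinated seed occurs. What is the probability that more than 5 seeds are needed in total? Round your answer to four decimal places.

0.0544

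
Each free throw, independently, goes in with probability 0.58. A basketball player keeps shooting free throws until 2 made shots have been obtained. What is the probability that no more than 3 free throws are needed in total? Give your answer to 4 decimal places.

Finishing within 3 free throws ⇔ at least 2 successes in the first 3. With X ~ Binomial(3, 0.58), P(Y ≤ 3) = 1 − P(X ≤ 1).
  k=0: C(3,0)·0.58^0·0.42^3 = 0.074088
  k=1: C(3,1)·0.58^1·0.42^2 = 0.306936
1 − 0.381024 = 0.618976

0.6190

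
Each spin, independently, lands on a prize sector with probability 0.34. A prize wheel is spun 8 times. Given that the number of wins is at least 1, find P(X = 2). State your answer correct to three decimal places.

0.278

X ~ Binomial(8, 0.34). Want P(X=2 | X≥1) = P(X=2) / P(X≥1).
P(X=2) = C(8,2)·0.34^2·0.66^6 = 0.26753
P(X≥1) = 1 − 0.03600 = 0.96400
Ratio = 0.26753 / 0.96400 = 0.27753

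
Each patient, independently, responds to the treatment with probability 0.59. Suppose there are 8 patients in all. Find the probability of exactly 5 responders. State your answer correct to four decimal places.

X ~ Binomial(n=8, p=0.59).
P(X=5) = C(8,5) · p^5 · (1−p)^3
= 56 · 0.071492 · 0.068921 = 0.275930

0.2759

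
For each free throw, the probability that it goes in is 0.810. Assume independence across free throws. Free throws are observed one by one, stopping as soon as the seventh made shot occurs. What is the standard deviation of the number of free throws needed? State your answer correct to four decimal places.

Y = total free throws until the seventh success; negative binomial with r=7, p=0.81.
SD(Y) = √[r(1−p)/p²] = √(2.027130) = 1.423773

1.4238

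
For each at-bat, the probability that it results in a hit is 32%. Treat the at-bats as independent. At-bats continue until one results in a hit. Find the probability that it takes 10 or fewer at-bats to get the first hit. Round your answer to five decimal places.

0.97886

Y = number of at-bats to the first success; geometric, p = 0.32.
P(Y ≤ 10) = 1 − (1−p)^10 = 1 − 0.0211392 = 0.9788608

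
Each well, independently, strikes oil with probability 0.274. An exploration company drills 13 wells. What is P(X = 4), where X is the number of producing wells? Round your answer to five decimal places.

X ~ Binomial(n=13, p=0.274).
P(X=4) = C(13,4) · p^4 · (1−p)^9
= 715 · 0.0056364 · 0.056031 = 0.2258072

0.22581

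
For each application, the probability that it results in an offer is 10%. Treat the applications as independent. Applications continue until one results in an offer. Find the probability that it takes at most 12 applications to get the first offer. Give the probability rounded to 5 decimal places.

0.71757

Y = number of applications to the first success; geometric, p = 0.10.
P(Y ≤ 12) = 1 − (1−p)^12 = 1 − 0.2824295 = 0.7175705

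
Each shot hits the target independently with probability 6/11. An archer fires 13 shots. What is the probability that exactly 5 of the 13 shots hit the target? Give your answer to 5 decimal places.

X ~ Binomial(n=13, p=0.545455).
P(X=5) = C(13,5) · p^5 · (1−p)^8
= 1287 · 0.048283 · 0.0018223 = 0.1132374

0.11324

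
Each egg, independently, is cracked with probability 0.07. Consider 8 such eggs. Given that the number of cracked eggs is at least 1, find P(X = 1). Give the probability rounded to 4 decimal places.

0.7651

X ~ Binomial(8, 0.07). Want P(X=1 | X≥1) = P(X=1) / P(X≥1).
P(X=1) = C(8,1)·0.07^1·0.93^7 = 0.336952
P(X≥1) = 1 − 0.559582 = 0.440418
Ratio = 0.336952 / 0.440418 = 0.765074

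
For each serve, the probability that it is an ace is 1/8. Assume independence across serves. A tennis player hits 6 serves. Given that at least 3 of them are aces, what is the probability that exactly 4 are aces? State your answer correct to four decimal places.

X ~ Binomial(6, 0.125). Want P(X=4 | X≥3) = P(X=4) / P(X≥3).
P(X=4) = C(6,4)·0.125^4·0.875^2 = 0.002804
P(X≥3) = 1 − 0.448795 − 0.384682 − 0.137386 = 0.029137
Ratio = 0.002804 / 0.029137 = 0.096229

0.0962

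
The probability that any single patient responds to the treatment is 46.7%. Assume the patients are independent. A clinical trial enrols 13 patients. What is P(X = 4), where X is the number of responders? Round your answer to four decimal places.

0.1181

X ~ Binomial(n=13, p=0.467).
P(X=4) = C(13,4) · p^4 · (1−p)^9
= 715 · 0.047563 · 0.0034717 = 0.118064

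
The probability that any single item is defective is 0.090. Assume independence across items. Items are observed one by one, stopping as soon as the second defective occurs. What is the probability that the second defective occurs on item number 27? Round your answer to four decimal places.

0.0199

Y = trial on which the second success occurs; negative binomial, r=2, p=0.09.
P(Y=27) = C(26,1) · p^2 · (1−p)^25
= 26 · 0.0081 · 0.094631 = 0.019929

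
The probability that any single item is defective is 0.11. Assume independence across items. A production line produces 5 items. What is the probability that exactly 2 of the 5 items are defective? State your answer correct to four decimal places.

X ~ Binomial(n=5, p=0.11).
P(X=2) = C(5,2) · p^2 · (1−p)^3
= 10 · 0.0121 · 0.70497 = 0.085301

0.0853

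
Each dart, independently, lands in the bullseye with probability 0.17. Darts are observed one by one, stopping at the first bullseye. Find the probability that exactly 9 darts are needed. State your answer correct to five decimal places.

0.03829

Geometric (trials to first success), p = 0.17.
P(Y = 9) = (1−p)^8 · p = 0.22523 · 0.17 = 0.0382890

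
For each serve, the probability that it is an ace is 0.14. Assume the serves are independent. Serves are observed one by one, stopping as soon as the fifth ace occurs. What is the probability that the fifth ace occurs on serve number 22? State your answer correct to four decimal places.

0.0248

Y = trial on which the fifth success occurs; negative binomial, r=5, p=0.14.
P(Y=22) = C(21,4) · p^5 · (1−p)^17
= 5985 · 5.3782e-05 · 0.076997 = 0.024784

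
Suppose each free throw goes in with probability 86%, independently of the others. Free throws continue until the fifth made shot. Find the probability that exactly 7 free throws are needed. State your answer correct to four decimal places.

0.1383

Y = trial on which the fifth success occurs; negative binomial, r=5, p=0.86.
P(Y=7) = C(6,4) · p^5 · (1−p)^2
= 15 · 0.47043 · 0.0196 = 0.138306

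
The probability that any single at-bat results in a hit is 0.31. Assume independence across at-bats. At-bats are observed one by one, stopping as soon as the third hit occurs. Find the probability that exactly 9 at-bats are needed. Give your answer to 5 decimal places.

Y = trial on which the third success occurs; negative binomial, r=3, p=0.31.
P(Y=9) = C(8,2) · p^3 · (1−p)^6
= 28 · 0.029791 · 0.10792 = 0.0900197

0.09002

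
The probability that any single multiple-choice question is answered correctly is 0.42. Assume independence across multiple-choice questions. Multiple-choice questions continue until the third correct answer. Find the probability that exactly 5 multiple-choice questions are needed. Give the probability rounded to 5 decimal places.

Y = trial on which the third success occurs; negative binomial, r=3, p=0.42.
P(Y=5) = C(4,2) · p^3 · (1−p)^2
= 6 · 0.074088 · 0.3364 = 0.1495392

0.14954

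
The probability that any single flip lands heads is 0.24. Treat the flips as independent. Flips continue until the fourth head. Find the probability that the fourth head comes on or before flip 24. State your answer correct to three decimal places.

0.862

Finishing within 24 flips ⇔ at least 4 successes in the first 24. With X ~ Binomial(24, 0.24), P(Y ≤ 24) = 1 − P(X ≤ 3).
  k=0: C(24,0)·0.24^0·0.76^24 = 0.00138
  k=1: C(24,1)·0.24^1·0.76^23 = 0.01045
  k=2: C(24,2)·0.24^2·0.76^22 = 0.03795
  k=3: C(24,3)·0.24^3·0.76^21 = 0.08789
1 − 0.13767 = 0.86233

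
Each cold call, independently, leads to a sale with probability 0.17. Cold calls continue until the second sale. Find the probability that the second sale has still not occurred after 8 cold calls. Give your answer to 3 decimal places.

0.594

Needing more than 8 cold calls ⇔ fewer than 2 successes in the first 8. With X ~ Binomial(8, 0.17), P(Y > 8) = P(X ≤ 1).
  k=0: C(8,0)·0.17^0·0.83^8 = 0.22523
  k=1: C(8,1)·0.17^1·0.83^7 = 0.36905
P(X ≤ 1) = 0.59428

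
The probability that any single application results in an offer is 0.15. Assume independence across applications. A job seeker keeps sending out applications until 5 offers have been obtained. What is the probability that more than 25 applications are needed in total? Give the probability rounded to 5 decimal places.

Needing more than 25 applications ⇔ fewer than 5 successes in the first 25. With X ~ Binomial(25, 0.15), P(Y > 25) = P(X ≤ 4).
  k=0: C(25,0)·0.15^0·0.85^25 = 0.0171978
  k=1: C(25,1)·0.15^1·0.85^24 = 0.0758727
  k=2: C(25,2)·0.15^2·0.85^23 = 0.1606716
  k=3: C(25,3)·0.15^3·0.85^22 = 0.2173792
  k=4: C(25,4)·0.15^4·0.85^21 = 0.2109857
P(X ≤ 4) = 0.6821070

0.68211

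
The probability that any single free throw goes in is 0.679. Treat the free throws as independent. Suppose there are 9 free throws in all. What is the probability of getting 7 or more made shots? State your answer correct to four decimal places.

X ~ Binomial(9, 0.679); P(X ≥ 7) = Σ C(9,k) p^k (1−p)^(9−k) over k:
  k=7: C(9,7)·0.679^7·0.321^2 = 0.246832
  k=8: C(9,8)·0.679^8·0.321^1 = 0.130529
  k=9: C(9,9)·0.679^9·0.321^0 = 0.030678
Total = 0.408038

0.4080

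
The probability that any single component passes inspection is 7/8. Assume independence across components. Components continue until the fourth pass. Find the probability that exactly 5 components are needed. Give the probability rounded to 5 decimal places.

Y = trial on which the fourth success occurs; negative binomial, r=4, p=0.875.
P(Y=5) = C(4,3) · p^4 · (1−p)^1
= 4 · 0.58618 · 0.125 = 0.2930908

0.29309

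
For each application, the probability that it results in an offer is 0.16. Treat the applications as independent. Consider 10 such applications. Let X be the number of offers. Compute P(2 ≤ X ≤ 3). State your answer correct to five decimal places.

0.43060

X ~ Binomial(10, 0.16); P(2 ≤ X ≤ 3) = Σ C(10,k) p^k (1−p)^(10−k) over k:
  k=2: C(10,2)·0.16^2·0.84^8 = 0.2855530
  k=3: C(10,3)·0.16^3·0.84^7 = 0.1450428
Total = 0.4305958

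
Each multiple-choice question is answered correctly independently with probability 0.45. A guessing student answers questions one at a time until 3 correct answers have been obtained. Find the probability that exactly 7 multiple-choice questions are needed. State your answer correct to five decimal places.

0.12508

Y = trial on which the third success occurs; negative binomial, r=3, p=0.45.
P(Y=7) = C(6,2) · p^3 · (1−p)^4
= 15 · 0.091125 · 0.091506 = 0.1250776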